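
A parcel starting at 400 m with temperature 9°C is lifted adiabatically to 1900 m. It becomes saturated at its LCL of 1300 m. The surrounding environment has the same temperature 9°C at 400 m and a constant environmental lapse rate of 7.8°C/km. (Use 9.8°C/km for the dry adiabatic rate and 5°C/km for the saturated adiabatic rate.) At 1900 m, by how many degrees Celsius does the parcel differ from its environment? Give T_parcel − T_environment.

Parcel:
  400–1300 m, dry: Δz = 0.9 km ⇒ ΔT = -8.82°C; T = 0.18°C
  1300–1900 m, saturated: Δz = 0.6 km ⇒ ΔT = -3°C; T = -2.82°C
Environment:
  400–1900 m, environment: Δz = 1.5 km ⇒ ΔT = -11.7°C; T = -2.7°C
T_parcel − T_env = -2.82 − (-2.7) = -0.12°C

-0.12°C (parcel cooler than environment)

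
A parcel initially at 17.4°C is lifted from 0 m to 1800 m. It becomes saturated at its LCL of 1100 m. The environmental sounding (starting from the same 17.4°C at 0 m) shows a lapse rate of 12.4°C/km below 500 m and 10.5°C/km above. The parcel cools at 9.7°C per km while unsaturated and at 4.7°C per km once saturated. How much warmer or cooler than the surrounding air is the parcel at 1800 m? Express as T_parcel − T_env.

+5.89°C (parcel warmer than environment)

Parcel:
  0–1100 m, dry: Δz = 1.1 km ⇒ ΔT = -10.67°C; T = 6.73°C
  1100–1800 m, saturated: Δz = 0.7 km ⇒ ΔT = -3.29°C; T = 3.44°C
Environment:
  0–500 m, environment, lower layer: Δz = 0.5 km ⇒ ΔT = -6.2°C; T = 11.2°C
  500–1800 m, environment, upper layer: Δz = 1.3 km ⇒ ΔT = -13.65°C; T = -2.45°C
T_parcel − T_env = 3.44 − (-2.45) = +5.89°C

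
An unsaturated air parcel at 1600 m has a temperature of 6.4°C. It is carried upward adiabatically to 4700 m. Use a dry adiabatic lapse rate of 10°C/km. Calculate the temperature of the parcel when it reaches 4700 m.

Dry adiabatic to 4700 m: -10 × 3.1 km = -31°C, so T = -24.6°C.

-24.6°C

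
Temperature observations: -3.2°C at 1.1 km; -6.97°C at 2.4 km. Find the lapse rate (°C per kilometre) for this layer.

Γ = −ΔT/Δz = (-3.2 − (-6.97)) / (2400 − 1100) m
  = 3.77°C / 1.3 km = 2.9°C/km

2.9°C/km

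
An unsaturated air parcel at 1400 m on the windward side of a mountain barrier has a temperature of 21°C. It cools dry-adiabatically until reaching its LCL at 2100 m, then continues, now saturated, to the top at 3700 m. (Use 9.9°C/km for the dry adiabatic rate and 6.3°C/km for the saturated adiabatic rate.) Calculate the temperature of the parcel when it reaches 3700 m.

1400 → 2100 m (dry, 9.9°C/km): ΔT = -9.9 × 0.7 = -6.93°C → T = 14.07°C
2100 → 3700 m (saturated, 6.3°C/km): ΔT = -6.3 × 1.6 = -10.08°C → T = 3.99°C

3.99°C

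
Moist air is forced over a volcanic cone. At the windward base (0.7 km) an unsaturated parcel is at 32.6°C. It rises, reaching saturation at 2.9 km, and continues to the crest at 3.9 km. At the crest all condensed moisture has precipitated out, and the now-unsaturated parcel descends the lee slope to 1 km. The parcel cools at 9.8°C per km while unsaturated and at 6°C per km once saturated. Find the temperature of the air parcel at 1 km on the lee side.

Dry to 2900 m: -9.8 × 2.2 km = -21.56°C, so T = 11.04°C.
Saturated to 3900 m: -6 × 1 km = -6°C, so T = 5.04°C.
Dry descent to 1000 m: +9.8 × 2.9 km = +28.42°C, so T = 33.46°C.

33.46°C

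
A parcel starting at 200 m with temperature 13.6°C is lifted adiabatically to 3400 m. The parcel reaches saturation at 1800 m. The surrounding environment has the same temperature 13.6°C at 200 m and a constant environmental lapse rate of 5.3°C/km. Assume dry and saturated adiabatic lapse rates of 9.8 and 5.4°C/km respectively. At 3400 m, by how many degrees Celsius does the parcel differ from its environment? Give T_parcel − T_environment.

-7.36°C (parcel cooler than environment)

Parcel:
  200 → 1800 m (dry, 9.8°C/km): ΔT = -9.8 × 1.6 = -15.68°C → T = -2.08°C
  1800 → 3400 m (saturated, 5.4°C/km): ΔT = -5.4 × 1.6 = -8.64°C → T = -10.72°C
Environment:
  200 → 3400 m (environment, 5.3°C/km): ΔT = -5.3 × 3.2 = -16.96°C → T = -3.36°C
T_parcel − T_env = -10.72 − (-3.36) = -7.36°C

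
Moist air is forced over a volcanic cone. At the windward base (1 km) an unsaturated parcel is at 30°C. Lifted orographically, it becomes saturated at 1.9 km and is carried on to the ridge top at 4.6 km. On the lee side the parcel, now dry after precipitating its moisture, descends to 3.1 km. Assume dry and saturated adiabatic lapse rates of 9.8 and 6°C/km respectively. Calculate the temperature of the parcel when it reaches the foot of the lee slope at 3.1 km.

Dry to 1900 m: -9.8 × 0.9 km = -8.82°C, so T = 21.18°C.
Saturated to 4600 m: -6 × 2.7 km = -16.2°C, so T = 4.98°C.
Dry descent to 3100 m: +9.8 × 1.5 km = +14.7°C, so T = 19.68°C.

19.68°C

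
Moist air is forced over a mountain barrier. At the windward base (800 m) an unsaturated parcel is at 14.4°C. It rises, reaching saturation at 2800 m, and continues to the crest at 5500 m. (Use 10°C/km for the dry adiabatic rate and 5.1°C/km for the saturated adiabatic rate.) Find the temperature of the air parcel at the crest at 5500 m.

-19.37°C

800 → 2800 m (dry, 10°C/km): ΔT = -10 × 2 = -20°C → T = -5.6°C
2800 → 5500 m (saturated, 5.1°C/km): ΔT = -5.1 × 2.7 = -13.77°C → T = -19.37°C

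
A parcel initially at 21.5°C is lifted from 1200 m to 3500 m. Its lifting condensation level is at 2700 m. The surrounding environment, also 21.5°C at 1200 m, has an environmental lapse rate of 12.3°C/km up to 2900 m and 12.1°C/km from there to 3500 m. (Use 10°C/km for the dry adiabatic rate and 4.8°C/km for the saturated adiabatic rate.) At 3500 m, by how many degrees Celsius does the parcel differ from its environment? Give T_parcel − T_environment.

+9.33°C (parcel warmer than environment)

Parcel:
  From 1200 m to 2700 m (dry): cools by 10 × 1.5 = 15°C, giving 6.5°C.
  From 2700 m to 3500 m (saturated): cools by 4.8 × 0.8 = 3.84°C, giving 2.66°C.
Environment:
  From 1200 m to 2900 m (environment, lower layer): cools by 12.3 × 1.7 = 20.91°C, giving 0.59°C.
  From 2900 m to 3500 m (environment, upper layer): cools by 12.1 × 0.6 = 7.26°C, giving -6.67°C.
T_parcel − T_env = 2.66 − (-6.67) = +9.33°C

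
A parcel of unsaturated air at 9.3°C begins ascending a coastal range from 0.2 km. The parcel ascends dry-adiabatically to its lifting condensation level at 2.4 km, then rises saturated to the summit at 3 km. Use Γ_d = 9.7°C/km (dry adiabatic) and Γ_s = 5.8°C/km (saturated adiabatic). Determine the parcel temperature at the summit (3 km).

-15.52°C

Dry to 2400 m: -9.7 × 2.2 km = -21.34°C, so T = -12.04°C.
Saturated to 3000 m: -5.8 × 0.6 km = -3.48°C, so T = -15.52°C.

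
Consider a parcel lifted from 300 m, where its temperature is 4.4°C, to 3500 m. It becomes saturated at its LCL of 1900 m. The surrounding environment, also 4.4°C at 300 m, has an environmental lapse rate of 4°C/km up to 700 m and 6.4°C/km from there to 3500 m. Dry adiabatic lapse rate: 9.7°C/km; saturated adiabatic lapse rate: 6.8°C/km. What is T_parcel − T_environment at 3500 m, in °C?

-6.88°C (parcel cooler than environment)

Parcel:
  From 300 m to 1900 m (dry): cools by 9.7 × 1.6 = 15.52°C, giving -11.12°C.
  From 1900 m to 3500 m (saturated): cools by 6.8 × 1.6 = 10.88°C, giving -22°C.
Environment:
  From 300 m to 700 m (environment, lower layer): cools by 4 × 0.4 = 1.6°C, giving 2.8°C.
  From 700 m to 3500 m (environment, upper layer): cools by 6.4 × 2.8 = 17.92°C, giving -15.12°C.
T_parcel − T_env = -22 − (-15.12) = -6.88°C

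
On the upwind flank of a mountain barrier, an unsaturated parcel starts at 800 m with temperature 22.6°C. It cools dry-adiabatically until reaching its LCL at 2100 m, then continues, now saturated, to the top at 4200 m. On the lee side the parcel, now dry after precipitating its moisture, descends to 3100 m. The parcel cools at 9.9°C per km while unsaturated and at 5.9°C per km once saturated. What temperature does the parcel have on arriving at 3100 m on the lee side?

From 800 m to 2100 m (dry): cools by 9.9 × 1.3 = 12.87°C, giving 9.73°C.
From 2100 m to 4200 m (saturated): cools by 5.9 × 2.1 = 12.39°C, giving -2.66°C.
From 4200 m to 3100 m (dry descent): warms by 9.9 × 1.1 = 10.89°C, giving 8.23°C.

8.23°C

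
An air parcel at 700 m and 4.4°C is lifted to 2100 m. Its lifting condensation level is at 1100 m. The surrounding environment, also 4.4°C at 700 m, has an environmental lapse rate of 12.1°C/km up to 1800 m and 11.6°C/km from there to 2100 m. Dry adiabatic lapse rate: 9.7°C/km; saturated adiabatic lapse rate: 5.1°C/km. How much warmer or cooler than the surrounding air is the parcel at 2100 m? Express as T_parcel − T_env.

Parcel:
  Dry to 1100 m: -9.7 × 0.4 km = -3.88°C, so T = 0.52°C.
  Saturated to 2100 m: -5.1 × 1 km = -5.1°C, so T = -4.58°C.
Environment:
  Environment, lower layer to 1800 m: -12.1 × 1.1 km = -13.31°C, so T = -8.91°C.
  Environment, upper layer to 2100 m: -11.6 × 0.3 km = -3.48°C, so T = -12.39°C.
T_parcel − T_env = -4.58 − (-12.39) = +7.81°C

+7.81°C (parcel warmer than environment)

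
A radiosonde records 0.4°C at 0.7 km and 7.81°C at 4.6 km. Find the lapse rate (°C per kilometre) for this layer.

Γ = −ΔT/Δz = (0.4 − 7.81) / (4600 − 700) m
  = -7.41°C / 3.9 km = -1.9°C/km

-1.9°C/km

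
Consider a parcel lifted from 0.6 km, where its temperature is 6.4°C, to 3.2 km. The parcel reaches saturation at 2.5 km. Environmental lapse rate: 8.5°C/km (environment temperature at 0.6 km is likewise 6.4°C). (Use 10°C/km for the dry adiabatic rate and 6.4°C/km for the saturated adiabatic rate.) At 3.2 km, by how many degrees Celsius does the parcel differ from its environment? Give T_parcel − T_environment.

-1.38°C (parcel cooler than environment)

Parcel:
  600–2500 m, dry: Δz = 1.9 km ⇒ ΔT = -19°C; T = -12.6°C
  2500–3200 m, saturated: Δz = 0.7 km ⇒ ΔT = -4.48°C; T = -17.08°C
Environment:
  600–3200 m, environment: Δz = 2.6 km ⇒ ΔT = -22.1°C; T = -15.7°C
T_parcel − T_env = -17.08 − (-15.7) = -1.38°C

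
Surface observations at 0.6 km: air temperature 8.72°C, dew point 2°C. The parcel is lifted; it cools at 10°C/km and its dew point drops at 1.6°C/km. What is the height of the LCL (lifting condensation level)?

T and T_d converge at 10 − 1.6 = 8.4°C per km
Height above start = (8.72 − 2) / 8.4 = 0.8 km
LCL altitude = 600 m + 800 m = 1400 m

1.4 km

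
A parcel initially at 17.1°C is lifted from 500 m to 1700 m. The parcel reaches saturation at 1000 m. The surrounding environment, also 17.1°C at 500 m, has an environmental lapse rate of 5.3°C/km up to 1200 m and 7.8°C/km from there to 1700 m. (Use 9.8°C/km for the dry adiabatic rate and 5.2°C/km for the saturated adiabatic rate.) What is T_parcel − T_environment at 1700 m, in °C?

Parcel:
  Dry to 1000 m: -9.8 × 0.5 km = -4.9°C, so T = 12.2°C.
  Saturated to 1700 m: -5.2 × 0.7 km = -3.64°C, so T = 8.56°C.
Environment:
  Environment, lower layer to 1200 m: -5.3 × 0.7 km = -3.71°C, so T = 13.39°C.
  Environment, upper layer to 1700 m: -7.8 × 0.5 km = -3.9°C, so T = 9.49°C.
T_parcel − T_env = 8.56 − 9.49 = -0.93°C

-0.93°C (parcel cooler than environment)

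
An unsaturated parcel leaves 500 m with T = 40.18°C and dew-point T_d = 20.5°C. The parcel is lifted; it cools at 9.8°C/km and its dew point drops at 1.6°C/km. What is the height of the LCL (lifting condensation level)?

T and T_d converge at 9.8 − 1.6 = 8.2°C per km
Height above start = (40.18 − 20.5) / 8.2 = 2.4 km
LCL altitude = 500 m + 2400 m = 2900 m

2900 m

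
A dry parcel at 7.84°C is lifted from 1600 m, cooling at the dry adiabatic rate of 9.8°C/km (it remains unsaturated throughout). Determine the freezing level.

Height above start = (7.84 − 0) / 9.8 = 0.8 km
Altitude = 1600 m + 800 m = 2400 m

2400 m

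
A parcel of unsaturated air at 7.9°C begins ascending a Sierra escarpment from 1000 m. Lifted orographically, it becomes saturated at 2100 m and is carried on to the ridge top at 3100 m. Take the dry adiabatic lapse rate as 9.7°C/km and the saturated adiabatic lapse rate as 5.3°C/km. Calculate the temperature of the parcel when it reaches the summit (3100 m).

-8.07°C

1000 → 2100 m (dry, 9.7°C/km): ΔT = -9.7 × 1.1 = -10.67°C → T = -2.77°C
2100 → 3100 m (saturated, 5.3°C/km): ΔT = -5.3 × 1 = -5.3°C → T = -8.07°C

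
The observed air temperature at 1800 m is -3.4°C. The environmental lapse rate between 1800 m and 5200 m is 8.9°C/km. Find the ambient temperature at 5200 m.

Environmental to 5200 m: -8.9 × 3.4 km = -30.26°C, so T = -33.66°C.

-33.66°C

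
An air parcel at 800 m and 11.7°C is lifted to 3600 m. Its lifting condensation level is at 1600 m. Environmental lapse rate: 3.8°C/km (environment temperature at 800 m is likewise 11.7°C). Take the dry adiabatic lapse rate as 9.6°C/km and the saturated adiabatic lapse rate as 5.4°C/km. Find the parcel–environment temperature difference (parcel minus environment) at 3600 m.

-7.84°C (parcel cooler than environment)

Parcel:
  800 → 1600 m (dry, 9.6°C/km): ΔT = -9.6 × 0.8 = -7.68°C → T = 4.02°C
  1600 → 3600 m (saturated, 5.4°C/km): ΔT = -5.4 × 2 = -10.8°C → T = -6.78°C
Environment:
  800 → 3600 m (environment, 3.8°C/km): ΔT = -3.8 × 2.8 = -10.64°C → T = 1.06°C
T_parcel − T_env = -6.78 − 1.06 = -7.84°C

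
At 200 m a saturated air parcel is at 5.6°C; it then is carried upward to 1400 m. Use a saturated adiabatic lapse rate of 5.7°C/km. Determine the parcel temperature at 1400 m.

-1.24°C

From 200 m to 1400 m (saturated adiabatic): cools by 5.7 × 1.2 = 6.84°C, giving -1.24°C.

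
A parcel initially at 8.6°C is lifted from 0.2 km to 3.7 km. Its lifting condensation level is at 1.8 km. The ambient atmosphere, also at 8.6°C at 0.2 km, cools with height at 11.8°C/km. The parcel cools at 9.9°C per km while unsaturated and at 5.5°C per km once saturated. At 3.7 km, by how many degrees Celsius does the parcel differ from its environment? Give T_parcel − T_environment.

+15.01°C (parcel warmer than environment)

Parcel:
  From 200 m to 1800 m (dry): cools by 9.9 × 1.6 = 15.84°C, giving -7.24°C.
  From 1800 m to 3700 m (saturated): cools by 5.5 × 1.9 = 10.45°C, giving -17.69°C.
Environment:
  From 200 m to 3700 m (environment): cools by 11.8 × 3.5 = 41.3°C, giving -32.7°C.
T_parcel − T_env = -17.69 − (-32.7) = +15.01°C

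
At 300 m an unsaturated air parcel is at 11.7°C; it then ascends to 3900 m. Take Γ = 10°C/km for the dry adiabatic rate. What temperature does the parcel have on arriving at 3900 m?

300 → 3900 m (dry adiabatic, 10°C/km): ΔT = -10 × 3.6 = -36°C → T = -24.3°C

-24.3°C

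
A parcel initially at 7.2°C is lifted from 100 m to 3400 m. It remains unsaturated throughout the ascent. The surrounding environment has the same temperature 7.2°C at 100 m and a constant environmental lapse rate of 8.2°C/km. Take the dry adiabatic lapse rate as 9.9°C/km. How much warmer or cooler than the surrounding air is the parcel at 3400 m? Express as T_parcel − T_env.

Parcel:
  Dry to 3400 m: -9.9 × 3.3 km = -32.67°C, so T = -25.47°C.
Environment:
  Environment to 3400 m: -8.2 × 3.3 km = -27.06°C, so T = -19.86°C.
T_parcel − T_env = -25.47 − (-19.86) = -5.61°C

-5.61°C (parcel cooler than environment)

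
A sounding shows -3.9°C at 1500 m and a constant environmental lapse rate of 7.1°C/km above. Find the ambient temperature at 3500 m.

-18.1°C

1500 → 3500 m (environmental, 7.1°C/km): ΔT = -7.1 × 2 = -14.2°C → T = -18.1°C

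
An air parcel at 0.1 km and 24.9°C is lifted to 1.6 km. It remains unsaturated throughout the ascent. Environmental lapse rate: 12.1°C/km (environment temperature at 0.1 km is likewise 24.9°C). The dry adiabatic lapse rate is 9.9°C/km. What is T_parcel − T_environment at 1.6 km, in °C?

+3.3°C (parcel warmer than environment)

Parcel:
  100–1600 m, dry: Δz = 1.5 km ⇒ ΔT = -14.85°C; T = 10.05°C
Environment:
  100–1600 m, environment: Δz = 1.5 km ⇒ ΔT = -18.15°C; T = 6.75°C
T_parcel − T_env = 10.05 − 6.75 = +3.3°C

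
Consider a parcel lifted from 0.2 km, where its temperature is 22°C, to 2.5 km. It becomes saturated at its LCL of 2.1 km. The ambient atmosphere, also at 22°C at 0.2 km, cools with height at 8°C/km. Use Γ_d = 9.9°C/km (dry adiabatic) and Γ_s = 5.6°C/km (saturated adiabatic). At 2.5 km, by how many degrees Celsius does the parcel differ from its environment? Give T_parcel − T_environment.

-2.65°C (parcel cooler than environment)

Parcel:
  200 → 2100 m (dry, 9.9°C/km): ΔT = -9.9 × 1.9 = -18.81°C → T = 3.19°C
  2100 → 2500 m (saturated, 5.6°C/km): ΔT = -5.6 × 0.4 = -2.24°C → T = 0.95°C
Environment:
  200 → 2500 m (environment, 8°C/km): ΔT = -8 × 2.3 = -18.4°C → T = 3.6°C
T_parcel − T_env = 0.95 − 3.6 = -2.65°C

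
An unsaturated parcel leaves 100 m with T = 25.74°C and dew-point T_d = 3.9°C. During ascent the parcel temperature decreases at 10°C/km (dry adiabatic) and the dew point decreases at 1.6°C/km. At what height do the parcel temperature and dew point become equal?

T and T_d converge at 10 − 1.6 = 8.4°C per km
Height above start = (25.74 − 3.9) / 8.4 = 2.6 km
LCL altitude = 100 m + 2600 m = 2700 m

2700 m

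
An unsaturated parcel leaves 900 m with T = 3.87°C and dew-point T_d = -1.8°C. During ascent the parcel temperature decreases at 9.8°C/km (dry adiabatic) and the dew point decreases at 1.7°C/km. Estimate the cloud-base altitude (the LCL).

1600 m

T and T_d converge at 9.8 − 1.7 = 8.1°C per km
Height above start = (3.87 − (-1.8)) / 8.1 = 0.7 km
LCL altitude = 900 m + 700 m = 1600 m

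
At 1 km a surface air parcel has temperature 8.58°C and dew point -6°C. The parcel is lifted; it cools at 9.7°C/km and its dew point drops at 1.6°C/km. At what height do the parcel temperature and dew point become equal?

T and T_d converge at 9.7 − 1.6 = 8.1°C per km
Height above start = (8.58 − (-6)) / 8.1 = 1.8 km
LCL altitude = 1000 m + 1800 m = 2800 m

2.8 km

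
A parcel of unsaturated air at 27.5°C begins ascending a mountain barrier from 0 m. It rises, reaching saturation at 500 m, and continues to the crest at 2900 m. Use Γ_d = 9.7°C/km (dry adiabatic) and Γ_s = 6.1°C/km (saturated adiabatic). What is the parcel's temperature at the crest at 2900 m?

0–500 m, dry: Δz = 0.5 km ⇒ ΔT = -4.85°C; T = 22.65°C
500–2900 m, saturated: Δz = 2.4 km ⇒ ΔT = -14.64°C; T = 8.01°C

8.01°C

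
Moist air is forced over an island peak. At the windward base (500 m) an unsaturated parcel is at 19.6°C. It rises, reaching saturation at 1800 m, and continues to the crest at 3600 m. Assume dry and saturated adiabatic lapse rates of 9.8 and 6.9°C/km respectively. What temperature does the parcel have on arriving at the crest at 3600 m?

500–1800 m, dry: Δz = 1.3 km ⇒ ΔT = -12.74°C; T = 6.86°C
1800–3600 m, saturated: Δz = 1.8 km ⇒ ΔT = -12.42°C; T = -5.56°C

-5.56°C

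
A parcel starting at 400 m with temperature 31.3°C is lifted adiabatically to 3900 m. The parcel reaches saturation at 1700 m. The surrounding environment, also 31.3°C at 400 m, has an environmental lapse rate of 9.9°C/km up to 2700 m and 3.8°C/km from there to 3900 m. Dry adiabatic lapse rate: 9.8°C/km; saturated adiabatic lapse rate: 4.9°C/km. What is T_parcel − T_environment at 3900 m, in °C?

Parcel:
  400 → 1700 m (dry, 9.8°C/km): ΔT = -9.8 × 1.3 = -12.74°C → T = 18.56°C
  1700 → 3900 m (saturated, 4.9°C/km): ΔT = -4.9 × 2.2 = -10.78°C → T = 7.78°C
Environment:
  400 → 2700 m (environment, lower layer, 9.9°C/km): ΔT = -9.9 × 2.3 = -22.77°C → T = 8.53°C
  2700 → 3900 m (environment, upper layer, 3.8°C/km): ΔT = -3.8 × 1.2 = -4.56°C → T = 3.97°C
T_parcel − T_env = 7.78 − 3.97 = +3.81°C

+3.81°C (parcel warmer than environment)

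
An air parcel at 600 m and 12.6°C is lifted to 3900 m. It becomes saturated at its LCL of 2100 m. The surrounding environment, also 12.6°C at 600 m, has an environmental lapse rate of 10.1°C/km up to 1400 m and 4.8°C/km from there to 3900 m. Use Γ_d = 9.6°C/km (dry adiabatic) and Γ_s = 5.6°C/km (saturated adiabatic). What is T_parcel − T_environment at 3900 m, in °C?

Parcel:
  600–2100 m, dry: Δz = 1.5 km ⇒ ΔT = -14.4°C; T = -1.8°C
  2100–3900 m, saturated: Δz = 1.8 km ⇒ ΔT = -10.08°C; T = -11.88°C
Environment:
  600–1400 m, environment, lower layer: Δz = 0.8 km ⇒ ΔT = -8.08°C; T = 4.52°C
  1400–3900 m, environment, upper layer: Δz = 2.5 km ⇒ ΔT = -12°C; T = -7.48°C
T_parcel − T_env = -11.88 − (-7.48) = -4.4°C

-4.4°C (parcel cooler than environment)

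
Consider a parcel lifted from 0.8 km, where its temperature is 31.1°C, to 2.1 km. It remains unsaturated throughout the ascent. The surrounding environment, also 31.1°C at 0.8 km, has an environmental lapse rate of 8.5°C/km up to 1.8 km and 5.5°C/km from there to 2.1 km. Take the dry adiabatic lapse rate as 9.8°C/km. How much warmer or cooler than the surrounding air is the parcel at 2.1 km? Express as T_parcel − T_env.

-2.59°C (parcel cooler than environment)

Parcel:
  800–2100 m, dry: Δz = 1.3 km ⇒ ΔT = -12.74°C; T = 18.36°C
Environment:
  800–1800 m, environment, lower layer: Δz = 1 km ⇒ ΔT = -8.5°C; T = 22.6°C
  1800–2100 m, environment, upper layer: Δz = 0.3 km ⇒ ΔT = -1.65°C; T = 20.95°C
T_parcel − T_env = 18.36 − 20.95 = -2.59°C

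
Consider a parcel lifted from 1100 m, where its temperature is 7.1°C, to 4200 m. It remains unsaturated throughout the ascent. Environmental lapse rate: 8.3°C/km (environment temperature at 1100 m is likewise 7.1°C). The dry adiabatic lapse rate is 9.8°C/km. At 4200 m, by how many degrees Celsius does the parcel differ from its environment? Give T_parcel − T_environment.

-4.65°C (parcel cooler than environment)

Parcel:
  From 1100 m to 4200 m (dry): cools by 9.8 × 3.1 = 30.38°C, giving -23.28°C.
Environment:
  From 1100 m to 4200 m (environment): cools by 8.3 × 3.1 = 25.73°C, giving -18.63°C.
T_parcel − T_env = -23.28 − (-18.63) = -4.65°C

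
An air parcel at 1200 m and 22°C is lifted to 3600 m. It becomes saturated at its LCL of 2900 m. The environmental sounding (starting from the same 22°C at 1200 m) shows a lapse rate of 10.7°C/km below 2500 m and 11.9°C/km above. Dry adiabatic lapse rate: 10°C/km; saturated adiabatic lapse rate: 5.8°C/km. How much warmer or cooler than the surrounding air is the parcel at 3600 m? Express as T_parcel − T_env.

Parcel:
  1200–2900 m, dry: Δz = 1.7 km ⇒ ΔT = -17°C; T = 5°C
  2900–3600 m, saturated: Δz = 0.7 km ⇒ ΔT = -4.06°C; T = 0.94°C
Environment:
  1200–2500 m, environment, lower layer: Δz = 1.3 km ⇒ ΔT = -13.91°C; T = 8.09°C
  2500–3600 m, environment, upper layer: Δz = 1.1 km ⇒ ΔT = -13.09°C; T = -5°C
T_parcel − T_env = 0.94 − (-5) = +5.94°C

+5.94°C (parcel warmer than environment)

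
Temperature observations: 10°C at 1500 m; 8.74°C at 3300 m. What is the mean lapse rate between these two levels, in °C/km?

Γ = −ΔT/Δz = (10 − 8.74) / (3300 − 1500) m
  = 1.26°C / 1.8 km = 0.7°C/km

0.7°C/km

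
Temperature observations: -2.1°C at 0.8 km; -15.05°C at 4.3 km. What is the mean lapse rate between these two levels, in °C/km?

3.7°C/km

Γ = −ΔT/Δz = (-2.1 − (-15.05)) / (4300 − 800) m
  = 12.95°C / 3.5 km = 3.7°C/km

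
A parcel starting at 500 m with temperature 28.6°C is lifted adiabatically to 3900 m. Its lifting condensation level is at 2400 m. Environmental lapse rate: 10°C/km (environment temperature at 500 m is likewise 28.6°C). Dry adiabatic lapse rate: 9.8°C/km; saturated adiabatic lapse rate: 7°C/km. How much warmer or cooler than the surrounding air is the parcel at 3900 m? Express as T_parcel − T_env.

+4.88°C (parcel warmer than environment)

Parcel:
  Dry to 2400 m: -9.8 × 1.9 km = -18.62°C, so T = 9.98°C.
  Saturated to 3900 m: -7 × 1.5 km = -10.5°C, so T = -0.52°C.
Environment:
  Environment to 3900 m: -10 × 3.4 km = -34°C, so T = -5.4°C.
T_parcel − T_env = -0.52 − (-5.4) = +4.88°C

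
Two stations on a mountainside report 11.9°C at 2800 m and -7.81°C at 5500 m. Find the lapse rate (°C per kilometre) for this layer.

Γ = −ΔT/Δz = (11.9 − (-7.81)) / (5500 − 2800) m
  = 19.71°C / 2.7 km = 7.3°C/km

7.3°C/km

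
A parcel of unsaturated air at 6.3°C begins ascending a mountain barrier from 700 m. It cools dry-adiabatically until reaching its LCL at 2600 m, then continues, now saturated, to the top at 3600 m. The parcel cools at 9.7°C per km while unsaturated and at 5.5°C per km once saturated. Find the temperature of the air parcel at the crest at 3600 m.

-17.63°C

700–2600 m, dry: Δz = 1.9 km ⇒ ΔT = -18.43°C; T = -12.13°C
2600–3600 m, saturated: Δz = 1 km ⇒ ΔT = -5.5°C; T = -17.63°C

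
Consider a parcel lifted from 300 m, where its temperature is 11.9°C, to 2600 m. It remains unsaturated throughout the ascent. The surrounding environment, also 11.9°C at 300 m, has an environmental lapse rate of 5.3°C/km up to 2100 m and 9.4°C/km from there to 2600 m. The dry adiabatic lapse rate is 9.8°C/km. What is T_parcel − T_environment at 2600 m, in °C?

-8.3°C (parcel cooler than environment)

Parcel:
  Dry to 2600 m: -9.8 × 2.3 km = -22.54°C, so T = -10.64°C.
Environment:
  Environment, lower layer to 2100 m: -5.3 × 1.8 km = -9.54°C, so T = 2.36°C.
  Environment, upper layer to 2600 m: -9.4 × 0.5 km = -4.7°C, so T = -2.34°C.
T_parcel − T_env = -10.64 − (-2.34) = -8.3°C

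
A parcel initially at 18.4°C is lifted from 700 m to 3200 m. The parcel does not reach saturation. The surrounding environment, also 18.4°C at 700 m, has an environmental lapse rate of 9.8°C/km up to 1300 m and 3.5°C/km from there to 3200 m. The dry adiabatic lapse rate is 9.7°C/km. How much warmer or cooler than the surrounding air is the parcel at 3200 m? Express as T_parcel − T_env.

Parcel:
  From 700 m to 3200 m (dry): cools by 9.7 × 2.5 = 24.25°C, giving -5.85°C.
Environment:
  From 700 m to 1300 m (environment, lower layer): cools by 9.8 × 0.6 = 5.88°C, giving 12.52°C.
  From 1300 m to 3200 m (environment, upper layer): cools by 3.5 × 1.9 = 6.65°C, giving 5.87°C.
T_parcel − T_env = -5.85 − 5.87 = -11.72°C

-11.72°C (parcel cooler than environment)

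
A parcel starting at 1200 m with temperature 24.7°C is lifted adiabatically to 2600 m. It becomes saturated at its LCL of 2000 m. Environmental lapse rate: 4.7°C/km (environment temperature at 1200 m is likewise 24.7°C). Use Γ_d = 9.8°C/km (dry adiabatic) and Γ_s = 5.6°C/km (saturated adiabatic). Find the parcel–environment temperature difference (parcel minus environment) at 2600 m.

-4.62°C (parcel cooler than environment)

Parcel:
  1200–2000 m, dry: Δz = 0.8 km ⇒ ΔT = -7.84°C; T = 16.86°C
  2000–2600 m, saturated: Δz = 0.6 km ⇒ ΔT = -3.36°C; T = 13.5°C
Environment:
  1200–2600 m, environment: Δz = 1.4 km ⇒ ΔT = -6.58°C; T = 18.12°C
T_parcel − T_env = 13.5 − 18.12 = -4.62°C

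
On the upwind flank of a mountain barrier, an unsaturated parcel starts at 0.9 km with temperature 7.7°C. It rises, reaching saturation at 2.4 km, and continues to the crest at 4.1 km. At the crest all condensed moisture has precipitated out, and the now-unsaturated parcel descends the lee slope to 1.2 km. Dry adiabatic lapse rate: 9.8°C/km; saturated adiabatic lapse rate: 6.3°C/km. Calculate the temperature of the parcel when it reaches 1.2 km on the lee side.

10.71°C

900–2400 m, dry: Δz = 1.5 km ⇒ ΔT = -14.7°C; T = -7°C
2400–4100 m, saturated: Δz = 1.7 km ⇒ ΔT = -10.71°C; T = -17.71°C
4100–1200 m, dry descent: Δz = 2.9 km ⇒ ΔT = +28.42°C; T = 10.71°C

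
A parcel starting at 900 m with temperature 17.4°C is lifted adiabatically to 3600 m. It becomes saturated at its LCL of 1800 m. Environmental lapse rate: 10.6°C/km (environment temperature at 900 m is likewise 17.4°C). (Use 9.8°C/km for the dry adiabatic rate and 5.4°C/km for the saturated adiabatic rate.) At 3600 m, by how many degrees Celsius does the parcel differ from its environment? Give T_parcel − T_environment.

+10.08°C (parcel warmer than environment)

Parcel:
  900–1800 m, dry: Δz = 0.9 km ⇒ ΔT = -8.82°C; T = 8.58°C
  1800–3600 m, saturated: Δz = 1.8 km ⇒ ΔT = -9.72°C; T = -1.14°C
Environment:
  900–3600 m, environment: Δz = 2.7 km ⇒ ΔT = -28.62°C; T = -11.22°C
T_parcel − T_env = -1.14 − (-11.22) = +10.08°C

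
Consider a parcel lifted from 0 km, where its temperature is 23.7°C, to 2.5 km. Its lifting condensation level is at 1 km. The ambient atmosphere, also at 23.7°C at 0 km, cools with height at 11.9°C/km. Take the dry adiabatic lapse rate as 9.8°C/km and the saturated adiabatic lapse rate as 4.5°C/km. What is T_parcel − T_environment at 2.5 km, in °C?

+13.2°C (parcel warmer than environment)

Parcel:
  0–1000 m, dry: Δz = 1 km ⇒ ΔT = -9.8°C; T = 13.9°C
  1000–2500 m, saturated: Δz = 1.5 km ⇒ ΔT = -6.75°C; T = 7.15°C
Environment:
  0–2500 m, environment: Δz = 2.5 km ⇒ ΔT = -29.75°C; T = -6.05°C
T_parcel − T_env = 7.15 − (-6.05) = +13.2°C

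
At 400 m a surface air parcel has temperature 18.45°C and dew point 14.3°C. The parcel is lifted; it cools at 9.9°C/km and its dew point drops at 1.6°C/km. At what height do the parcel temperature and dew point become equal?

T and T_d converge at 9.9 − 1.6 = 8.3°C per km
Height above start = (18.45 − 14.3) / 8.3 = 0.5 km
LCL altitude = 400 m + 500 m = 900 m

900 m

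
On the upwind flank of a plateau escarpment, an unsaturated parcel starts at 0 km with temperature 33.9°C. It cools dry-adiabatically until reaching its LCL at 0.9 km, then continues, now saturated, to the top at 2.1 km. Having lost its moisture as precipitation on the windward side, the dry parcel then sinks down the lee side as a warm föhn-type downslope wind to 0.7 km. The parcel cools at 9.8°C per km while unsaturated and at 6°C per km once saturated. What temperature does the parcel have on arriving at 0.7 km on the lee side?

0 → 900 m (dry, 9.8°C/km): ΔT = -9.8 × 0.9 = -8.82°C → T = 25.08°C
900 → 2100 m (saturated, 6°C/km): ΔT = -6 × 1.2 = -7.2°C → T = 17.88°C
2100 → 700 m (dry descent, 9.8°C/km): ΔT = +9.8 × 1.4 = +13.72°C → T = 31.6°C

31.6°C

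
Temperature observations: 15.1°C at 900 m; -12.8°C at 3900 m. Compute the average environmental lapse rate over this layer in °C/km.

9.3°C/km

Γ = −ΔT/Δz = (15.1 − (-12.8)) / (3900 − 900) m
  = 27.9°C / 3 km = 9.3°C/km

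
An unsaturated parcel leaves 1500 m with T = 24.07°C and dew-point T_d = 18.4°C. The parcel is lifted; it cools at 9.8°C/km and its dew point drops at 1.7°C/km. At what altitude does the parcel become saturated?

2200 m

T and T_d converge at 9.8 − 1.7 = 8.1°C per km
Height above start = (24.07 − 18.4) / 8.1 = 0.7 km
LCL altitude = 1500 m + 700 m = 2200 m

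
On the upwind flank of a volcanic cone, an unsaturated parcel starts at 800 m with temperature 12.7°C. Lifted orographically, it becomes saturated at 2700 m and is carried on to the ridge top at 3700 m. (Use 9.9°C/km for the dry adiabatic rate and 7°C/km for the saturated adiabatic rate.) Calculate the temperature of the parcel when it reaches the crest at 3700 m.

800 → 2700 m (dry, 9.9°C/km): ΔT = -9.9 × 1.9 = -18.81°C → T = -6.11°C
2700 → 3700 m (saturated, 7°C/km): ΔT = -7 × 1 = -7°C → T = -13.11°C

-13.11°C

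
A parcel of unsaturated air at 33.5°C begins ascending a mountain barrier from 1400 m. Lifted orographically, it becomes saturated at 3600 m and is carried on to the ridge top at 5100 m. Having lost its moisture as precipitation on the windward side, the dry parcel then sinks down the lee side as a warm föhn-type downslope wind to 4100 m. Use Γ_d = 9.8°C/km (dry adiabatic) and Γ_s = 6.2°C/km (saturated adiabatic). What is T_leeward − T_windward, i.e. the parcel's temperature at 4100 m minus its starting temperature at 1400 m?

-21.06°C

1400–3600 m, dry: Δz = 2.2 km ⇒ ΔT = -21.56°C; T = 11.94°C
3600–5100 m, saturated: Δz = 1.5 km ⇒ ΔT = -9.3°C; T = 2.64°C
5100–4100 m, dry descent: Δz = 1 km ⇒ ΔT = +9.8°C; T = 12.44°C
Net change vs windward start: 12.44 − 33.5 = -21.06°C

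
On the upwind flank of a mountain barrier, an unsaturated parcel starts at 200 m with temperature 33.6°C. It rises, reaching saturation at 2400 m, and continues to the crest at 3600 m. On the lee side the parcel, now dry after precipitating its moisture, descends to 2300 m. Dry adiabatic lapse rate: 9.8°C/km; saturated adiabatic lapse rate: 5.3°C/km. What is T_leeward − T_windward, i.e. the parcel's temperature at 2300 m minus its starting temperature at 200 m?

-15.18°C

From 200 m to 2400 m (dry): cools by 9.8 × 2.2 = 21.56°C, giving 12.04°C.
From 2400 m to 3600 m (saturated): cools by 5.3 × 1.2 = 6.36°C, giving 5.68°C.
From 3600 m to 2300 m (dry descent): warms by 9.8 × 1.3 = 12.74°C, giving 18.42°C.
Net change vs windward start: 18.42 − 33.6 = -15.18°C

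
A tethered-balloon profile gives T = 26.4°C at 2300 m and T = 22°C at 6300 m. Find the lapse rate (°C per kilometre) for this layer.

Γ = −ΔT/Δz = (26.4 − 22) / (6300 − 2300) m
  = 4.4°C / 4 km = 1.1°C/km

1.1°C/km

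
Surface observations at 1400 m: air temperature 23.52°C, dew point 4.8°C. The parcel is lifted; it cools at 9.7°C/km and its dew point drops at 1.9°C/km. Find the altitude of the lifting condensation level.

T and T_d converge at 9.7 − 1.9 = 7.8°C per km
Height above start = (23.52 − 4.8) / 7.8 = 2.4 km
LCL altitude = 1400 m + 2400 m = 3800 m

3800 m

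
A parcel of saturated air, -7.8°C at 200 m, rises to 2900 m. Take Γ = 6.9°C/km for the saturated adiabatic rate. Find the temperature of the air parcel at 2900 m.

From 200 m to 2900 m (saturated adiabatic): cools by 6.9 × 2.7 = 18.63°C, giving -26.43°C.

-26.43°C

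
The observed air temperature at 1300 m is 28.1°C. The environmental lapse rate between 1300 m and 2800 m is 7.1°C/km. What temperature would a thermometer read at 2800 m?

From 1300 m to 2800 m (environmental): cools by 7.1 × 1.5 = 10.65°C, giving 17.45°C.

17.45°C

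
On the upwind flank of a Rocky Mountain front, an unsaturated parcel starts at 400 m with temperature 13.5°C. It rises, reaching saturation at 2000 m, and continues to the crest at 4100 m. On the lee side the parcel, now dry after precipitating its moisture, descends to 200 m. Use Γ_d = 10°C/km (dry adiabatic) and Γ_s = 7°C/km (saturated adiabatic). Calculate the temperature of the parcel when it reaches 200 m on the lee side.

Dry to 2000 m: -10 × 1.6 km = -16°C, so T = -2.5°C.
Saturated to 4100 m: -7 × 2.1 km = -14.7°C, so T = -17.2°C.
Dry descent to 200 m: +10 × 3.9 km = +39°C, so T = 21.8°C.

21.8°C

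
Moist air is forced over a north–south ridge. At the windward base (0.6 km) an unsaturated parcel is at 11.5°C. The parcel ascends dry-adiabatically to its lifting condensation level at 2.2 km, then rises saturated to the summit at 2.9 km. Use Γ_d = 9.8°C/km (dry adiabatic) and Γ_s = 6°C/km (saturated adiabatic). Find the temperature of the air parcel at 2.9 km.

From 600 m to 2200 m (dry): cools by 9.8 × 1.6 = 15.68°C, giving -4.18°C.
From 2200 m to 2900 m (saturated): cools by 6 × 0.7 = 4.2°C, giving -8.38°C.

-8.38°C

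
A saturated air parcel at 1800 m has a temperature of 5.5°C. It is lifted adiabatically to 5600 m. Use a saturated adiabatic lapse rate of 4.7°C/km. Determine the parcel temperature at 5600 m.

-12.36°C

1800–5600 m, saturated adiabatic: Δz = 3.8 km ⇒ ΔT = -17.86°C; T = -12.36°C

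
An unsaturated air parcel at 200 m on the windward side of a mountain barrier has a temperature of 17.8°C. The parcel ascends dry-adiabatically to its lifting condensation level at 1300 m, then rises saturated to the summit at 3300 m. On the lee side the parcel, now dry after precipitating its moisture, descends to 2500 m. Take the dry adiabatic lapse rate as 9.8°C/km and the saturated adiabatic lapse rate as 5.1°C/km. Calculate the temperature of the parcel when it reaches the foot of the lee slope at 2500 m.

From 200 m to 1300 m (dry): cools by 9.8 × 1.1 = 10.78°C, giving 7.02°C.
From 1300 m to 3300 m (saturated): cools by 5.1 × 2 = 10.2°C, giving -3.18°C.
From 3300 m to 2500 m (dry descent): warms by 9.8 × 0.8 = 7.84°C, giving 4.66°C.

4.66°C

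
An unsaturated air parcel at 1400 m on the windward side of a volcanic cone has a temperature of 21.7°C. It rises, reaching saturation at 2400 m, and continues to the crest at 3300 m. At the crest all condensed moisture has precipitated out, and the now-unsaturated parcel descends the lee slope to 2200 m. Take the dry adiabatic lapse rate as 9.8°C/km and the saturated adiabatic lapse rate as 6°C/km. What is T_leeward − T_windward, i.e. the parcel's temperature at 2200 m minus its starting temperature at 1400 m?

-4.42°C

From 1400 m to 2400 m (dry): cools by 9.8 × 1 = 9.8°C, giving 11.9°C.
From 2400 m to 3300 m (saturated): cools by 6 × 0.9 = 5.4°C, giving 6.5°C.
From 3300 m to 2200 m (dry descent): warms by 9.8 × 1.1 = 10.78°C, giving 17.28°C.
Net change vs windward start: 17.28 − 21.7 = -4.42°C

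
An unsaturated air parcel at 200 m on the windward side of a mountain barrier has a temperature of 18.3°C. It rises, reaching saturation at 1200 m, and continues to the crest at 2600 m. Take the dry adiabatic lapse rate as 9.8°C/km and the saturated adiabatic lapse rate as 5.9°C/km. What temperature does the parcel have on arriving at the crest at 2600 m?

Dry to 1200 m: -9.8 × 1 km = -9.8°C, so T = 8.5°C.
Saturated to 2600 m: -5.9 × 1.4 km = -8.26°C, so T = 0.24°C.

0.24°C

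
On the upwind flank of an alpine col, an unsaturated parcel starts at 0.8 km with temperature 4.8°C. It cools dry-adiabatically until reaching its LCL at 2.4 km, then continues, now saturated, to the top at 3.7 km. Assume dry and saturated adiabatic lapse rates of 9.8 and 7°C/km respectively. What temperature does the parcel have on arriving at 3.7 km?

Dry to 2400 m: -9.8 × 1.6 km = -15.68°C, so T = -10.88°C.
Saturated to 3700 m: -7 × 1.3 km = -9.1°C, so T = -19.98°C.

-19.98°C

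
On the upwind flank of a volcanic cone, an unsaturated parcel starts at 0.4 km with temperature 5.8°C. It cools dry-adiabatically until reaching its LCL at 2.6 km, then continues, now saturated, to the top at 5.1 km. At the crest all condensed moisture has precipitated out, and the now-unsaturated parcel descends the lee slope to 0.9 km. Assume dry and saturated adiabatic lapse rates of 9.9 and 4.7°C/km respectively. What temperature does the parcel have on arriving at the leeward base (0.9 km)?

From 400 m to 2600 m (dry): cools by 9.9 × 2.2 = 21.78°C, giving -15.98°C.
From 2600 m to 5100 m (saturated): cools by 4.7 × 2.5 = 11.75°C, giving -27.73°C.
From 5100 m to 900 m (dry descent): warms by 9.9 × 4.2 = 41.58°C, giving 13.85°C.

13.85°C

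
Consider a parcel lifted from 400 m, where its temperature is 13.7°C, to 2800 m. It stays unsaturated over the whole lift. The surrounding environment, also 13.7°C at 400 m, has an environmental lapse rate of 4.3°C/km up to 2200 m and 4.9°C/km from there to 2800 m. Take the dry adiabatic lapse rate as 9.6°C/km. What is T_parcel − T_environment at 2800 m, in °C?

Parcel:
  400–2800 m, dry: Δz = 2.4 km ⇒ ΔT = -23.04°C; T = -9.34°C
Environment:
  400–2200 m, environment, lower layer: Δz = 1.8 km ⇒ ΔT = -7.74°C; T = 5.96°C
  2200–2800 m, environment, upper layer: Δz = 0.6 km ⇒ ΔT = -2.94°C; T = 3.02°C
T_parcel − T_env = -9.34 − 3.02 = -12.36°C

-12.36°C (parcel cooler than environment)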